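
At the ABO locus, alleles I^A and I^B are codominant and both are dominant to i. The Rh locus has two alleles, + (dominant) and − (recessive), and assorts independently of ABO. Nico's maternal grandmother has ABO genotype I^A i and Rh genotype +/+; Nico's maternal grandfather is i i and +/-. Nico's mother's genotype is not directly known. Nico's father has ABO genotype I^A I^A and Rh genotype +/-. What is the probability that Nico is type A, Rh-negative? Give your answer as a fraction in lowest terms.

1/8

Nico's mother's ABO genotype from I^A i × i i: 1/2 I^A i, 1/2 i i.
Crossing each possibility with the father I^A I^A and summing P(type A): 1/2·1 + 1/2·1 = 1.
Similarly for Rh via the mother's Rh distribution: P(Rh-) = 1/8.
Independent loci: 1 × 1/8 = 1/8.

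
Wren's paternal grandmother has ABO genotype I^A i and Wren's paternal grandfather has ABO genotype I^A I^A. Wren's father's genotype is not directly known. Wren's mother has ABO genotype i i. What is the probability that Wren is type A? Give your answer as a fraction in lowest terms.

Wren's father's ABO genotype from I^A i × I^A I^A: 1/2 I^A I^A, 1/2 I^A i.
Crossing each possibility with the mother i i and summing P(type A): 1/2·1 + 1/2·1/2 = 3/4.

3/4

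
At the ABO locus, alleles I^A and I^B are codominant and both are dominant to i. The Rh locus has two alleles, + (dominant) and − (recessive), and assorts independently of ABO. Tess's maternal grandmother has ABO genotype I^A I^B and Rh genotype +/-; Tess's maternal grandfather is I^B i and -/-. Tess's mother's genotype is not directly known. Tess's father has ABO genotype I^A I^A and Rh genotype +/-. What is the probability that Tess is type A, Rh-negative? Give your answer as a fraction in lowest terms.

Tess's mother's ABO genotype from I^A I^B × I^B i: 1/4 I^A I^B, 1/4 I^A i, 1/4 I^B I^B, 1/4 I^B i.
Crossing each possibility with the father I^A I^A and summing P(type A): 1/4·1/2 + 1/4·1 + 1/4·0 + 1/4·1/2 = 1/2.
Similarly for Rh via the mother's Rh distribution: P(Rh-) = 3/8.
Independent loci: 1/2 × 3/8 = 3/16.

3/16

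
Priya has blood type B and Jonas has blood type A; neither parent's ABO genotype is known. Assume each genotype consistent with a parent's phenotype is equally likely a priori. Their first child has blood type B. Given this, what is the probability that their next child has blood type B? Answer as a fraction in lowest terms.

5/12

Possible genotypes: Priya ∈ {I^B I^B, I^B i}; Jonas ∈ {I^A I^A, I^A i}.
Weight each parental genotype pair by prior × P(type-B child):
  I^B I^B × I^A i: posterior weight 2/3; P(next child type B) = 1/2.
  I^B i × I^A i: posterior weight 1/3; P(next child type B) = 1/4.
Weighted sum = 5/12.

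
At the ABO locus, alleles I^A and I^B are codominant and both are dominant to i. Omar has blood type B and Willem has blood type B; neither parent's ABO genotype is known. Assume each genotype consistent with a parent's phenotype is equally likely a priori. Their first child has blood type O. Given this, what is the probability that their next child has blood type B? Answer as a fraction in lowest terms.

Possible genotypes: Omar ∈ {I^B I^B, I^B i}; Willem ∈ {I^B I^B, I^B i}.
Weight each parental genotype pair by prior × P(type-O child):
  I^B i × I^B i: posterior weight 1; P(next child type B) = 3/4.
Weighted sum = 3/4.

3/4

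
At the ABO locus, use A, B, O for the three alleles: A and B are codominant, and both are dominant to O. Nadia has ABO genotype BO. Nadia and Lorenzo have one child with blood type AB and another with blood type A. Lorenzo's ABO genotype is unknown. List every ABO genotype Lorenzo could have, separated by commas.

AA, AB, AO

For each candidate genotype of Lorenzo, check whether crossing it with BO can produce every observed child phenotype.
  AA → possible child types {A, AB} ✓
  AB → possible child types {A, B, AB} ✓
  AO → possible child types {O, A, B, AB} ✓
  BB → possible child types {B} ✗
  BO → possible child types {O, B} ✗
  OO → possible child types {O, B} ✗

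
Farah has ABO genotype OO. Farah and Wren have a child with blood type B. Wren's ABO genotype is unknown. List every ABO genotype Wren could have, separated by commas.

AB, BB, BO

For each candidate genotype of Wren, check whether crossing it with OO can produce every observed child phenotype.
  AA → possible child types {A} ✗
  AB → possible child types {A, B} ✓
  AO → possible child types {O, A} ✗
  BB → possible child types {B} ✓
  BO → possible child types {O, B} ✓
  OO → possible child types {O} ✗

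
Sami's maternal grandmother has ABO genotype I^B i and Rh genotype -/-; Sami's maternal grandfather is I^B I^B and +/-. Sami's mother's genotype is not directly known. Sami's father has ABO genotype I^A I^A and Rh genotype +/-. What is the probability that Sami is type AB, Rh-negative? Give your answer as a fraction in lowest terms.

Sami's mother's ABO genotype from I^B i × I^B I^B: 1/2 I^B I^B, 1/2 I^B i.
Crossing each possibility with the father I^A I^A and summing P(type AB): 1/2·1 + 1/2·1/2 = 3/4.
Similarly for Rh via the mother's Rh distribution: P(Rh-) = 3/8.
Independent loci: 3/4 × 3/8 = 9/32.

9/32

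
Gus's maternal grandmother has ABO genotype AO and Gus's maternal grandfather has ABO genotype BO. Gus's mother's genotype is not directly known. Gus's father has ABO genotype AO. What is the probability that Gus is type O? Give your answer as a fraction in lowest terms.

Gus's mother's ABO genotype from AO × BO: 1/4 AB, 1/4 AO, 1/4 BO, 1/4 OO.
Crossing each possibility with the father AO and summing P(type O): 1/4·0 + 1/4·1/4 + 1/4·1/4 + 1/4·1/2 = 1/4.

1/4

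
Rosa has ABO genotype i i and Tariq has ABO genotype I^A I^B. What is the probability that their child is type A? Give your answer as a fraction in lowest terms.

1/2

ABO cross i i × I^A I^B → offspring phenotypes: 1/2 A, 1/2 B.
So P(type A) = 1/2.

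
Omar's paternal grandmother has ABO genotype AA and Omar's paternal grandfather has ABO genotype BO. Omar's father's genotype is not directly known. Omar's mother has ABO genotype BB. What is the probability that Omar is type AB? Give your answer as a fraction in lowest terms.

Omar's father's ABO genotype from AA × BO: 1/2 AB, 1/2 AO.
Crossing each possibility with the mother BB and summing P(type AB): 1/2·1/2 + 1/2·1/2 = 1/2.

1/2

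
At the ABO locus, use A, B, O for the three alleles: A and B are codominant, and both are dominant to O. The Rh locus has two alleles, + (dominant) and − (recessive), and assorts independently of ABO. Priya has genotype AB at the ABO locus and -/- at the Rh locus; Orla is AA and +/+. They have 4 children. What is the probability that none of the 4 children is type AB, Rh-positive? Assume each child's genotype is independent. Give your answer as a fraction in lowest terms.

1/16

ABO cross AB × AA → 1/2 A, 1/2 AB.
Rh cross -/- × +/+ → 1 Rh+; so P(type AB, Rh-positive) = 1/2 × 1 = 1/2 per child.
P(not type AB, Rh-positive) = 1/2 for one child; (1/2)^4 = 1/16.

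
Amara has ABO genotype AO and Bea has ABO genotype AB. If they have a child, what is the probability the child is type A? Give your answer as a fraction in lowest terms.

ABO cross AO × AB → offspring phenotypes: 1/2 A, 1/4 B, 1/4 AB.
So P(type A) = 1/2.

1/2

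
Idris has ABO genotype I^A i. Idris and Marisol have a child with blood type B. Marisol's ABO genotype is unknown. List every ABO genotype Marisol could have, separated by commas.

I^A I^B, I^B I^B, I^B i

For each candidate genotype of Marisol, check whether crossing it with I^A i can produce every observed child phenotype.
  I^A I^A → possible child types {A} ✗
  I^A I^B → possible child types {A, B, AB} ✓
  I^A i → possible child types {O, A} ✗
  I^B I^B → possible child types {B, AB} ✓
  I^B i → possible child types {O, A, B, AB} ✓
  i i → possible child types {O, A} ✗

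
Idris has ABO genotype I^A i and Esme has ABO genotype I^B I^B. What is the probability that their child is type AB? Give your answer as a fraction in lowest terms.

1/2

ABO cross I^A i × I^B I^B → offspring phenotypes: 1/2 B, 1/2 AB.
So P(type AB) = 1/2.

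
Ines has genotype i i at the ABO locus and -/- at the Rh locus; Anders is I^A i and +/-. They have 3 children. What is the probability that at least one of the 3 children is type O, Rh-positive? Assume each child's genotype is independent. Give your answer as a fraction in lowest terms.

ABO cross i i × I^A i → 1/2 O, 1/2 A.
Rh cross -/- × +/- → 1/2 Rh+, 1/2 Rh-; so P(type O, Rh-positive) = 1/2 × 1/2 = 1/4 per child.
P(none) = (3/4)^3 = 27/64; P(at least one) = 1 − 27/64 = 37/64.

37/64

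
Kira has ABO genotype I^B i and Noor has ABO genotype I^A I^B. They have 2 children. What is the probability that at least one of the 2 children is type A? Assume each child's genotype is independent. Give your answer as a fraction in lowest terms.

7/16

ABO cross I^B i × I^A I^B → 1/4 A, 1/2 B, 1/4 AB.
So P(type A) = 1/4 per child.
P(none) = (3/4)^2 = 9/16; P(at least one) = 1 − 9/16 = 7/16.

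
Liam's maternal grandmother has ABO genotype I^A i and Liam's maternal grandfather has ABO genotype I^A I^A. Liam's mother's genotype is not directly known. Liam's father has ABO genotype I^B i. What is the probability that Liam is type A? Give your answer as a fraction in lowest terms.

3/8

Liam's mother's ABO genotype from I^A i × I^A I^A: 1/2 I^A I^A, 1/2 I^A i.
Crossing each possibility with the father I^B i and summing P(type A): 1/2·1/2 + 1/2·1/4 = 3/8.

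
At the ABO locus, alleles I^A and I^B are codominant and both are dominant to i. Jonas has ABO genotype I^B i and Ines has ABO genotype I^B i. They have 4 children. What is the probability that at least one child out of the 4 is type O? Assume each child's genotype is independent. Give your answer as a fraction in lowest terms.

ABO cross I^B i × I^B i → 1/4 O, 3/4 B.
So P(type O) = 1/4 per child.
P(none) = (3/4)^4 = 81/256; P(at least one) = 1 − 81/256 = 175/256.

175/256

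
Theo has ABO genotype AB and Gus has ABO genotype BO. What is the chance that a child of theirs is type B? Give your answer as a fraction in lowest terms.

ABO cross AB × BO → offspring phenotypes: 1/4 A, 1/2 B, 1/4 AB.
So P(type B) = 1/2.

1/2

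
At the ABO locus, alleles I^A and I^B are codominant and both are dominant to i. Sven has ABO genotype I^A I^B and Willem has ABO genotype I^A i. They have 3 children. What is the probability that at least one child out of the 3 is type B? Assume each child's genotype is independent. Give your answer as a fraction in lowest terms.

37/64

ABO cross I^A I^B × I^A i → 1/2 A, 1/4 B, 1/4 AB.
So P(type B) = 1/4 per child.
P(none) = (3/4)^3 = 27/64; P(at least one) = 1 − 27/64 = 37/64.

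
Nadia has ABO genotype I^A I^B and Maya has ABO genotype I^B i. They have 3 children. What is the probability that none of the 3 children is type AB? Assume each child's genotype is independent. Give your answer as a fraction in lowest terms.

ABO cross I^A I^B × I^B i → 1/4 A, 1/2 B, 1/4 AB.
So P(type AB) = 1/4 per child.
P(not type AB) = 3/4 for one child; (3/4)^3 = 27/64.

27/64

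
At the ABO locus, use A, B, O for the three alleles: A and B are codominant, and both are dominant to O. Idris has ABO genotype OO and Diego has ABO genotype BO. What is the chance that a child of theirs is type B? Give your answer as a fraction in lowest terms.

1/2

ABO cross OO × BO → offspring phenotypes: 1/2 O, 1/2 B.
So P(type B) = 1/2.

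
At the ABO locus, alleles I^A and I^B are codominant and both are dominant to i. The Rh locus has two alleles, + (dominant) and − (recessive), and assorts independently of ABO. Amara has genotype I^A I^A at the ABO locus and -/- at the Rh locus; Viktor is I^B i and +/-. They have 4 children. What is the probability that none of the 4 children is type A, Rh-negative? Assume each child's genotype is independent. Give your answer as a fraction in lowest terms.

ABO cross I^A I^A × I^B i → 1/2 A, 1/2 AB.
Rh cross -/- × +/- → 1/2 Rh+, 1/2 Rh-; so P(type A, Rh-negative) = 1/2 × 1/2 = 1/4 per child.
P(not type A, Rh-negative) = 3/4 for one child; (3/4)^4 = 81/256.

81/256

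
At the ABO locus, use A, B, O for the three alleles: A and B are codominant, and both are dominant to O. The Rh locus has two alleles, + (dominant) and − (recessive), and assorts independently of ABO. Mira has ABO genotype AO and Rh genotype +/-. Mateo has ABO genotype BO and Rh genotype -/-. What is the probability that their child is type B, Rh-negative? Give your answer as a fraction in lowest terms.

ABO cross AO × BO → offspring phenotypes: 1/4 O, 1/4 A, 1/4 B, 1/4 AB.
Rh cross +/- × -/- → 1/2 Rh+, 1/2 Rh-.
Independent loci: P(type B, Rh-negative) = 1/4 × 1/2 = 1/8.

1/8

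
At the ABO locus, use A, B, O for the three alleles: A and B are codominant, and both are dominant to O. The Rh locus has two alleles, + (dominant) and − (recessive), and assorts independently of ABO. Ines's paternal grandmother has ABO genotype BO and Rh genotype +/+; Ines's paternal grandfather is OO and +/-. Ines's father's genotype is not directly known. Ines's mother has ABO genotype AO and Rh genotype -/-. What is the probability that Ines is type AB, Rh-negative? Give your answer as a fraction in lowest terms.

Ines's father's ABO genotype from BO × OO: 1/2 BO, 1/2 OO.
Crossing each possibility with the mother AO and summing P(type AB): 1/2·1/4 + 1/2·0 = 1/8.
Similarly for Rh via the father's Rh distribution: P(Rh-) = 1/4.
Independent loci: 1/8 × 1/4 = 1/32.

1/32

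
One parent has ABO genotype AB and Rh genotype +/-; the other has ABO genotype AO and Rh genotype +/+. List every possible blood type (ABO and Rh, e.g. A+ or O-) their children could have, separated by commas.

Gametes from AB × AO give offspring ABO genotypes AA, AB, AO, BO, i.e. phenotypes A, B, AB.
Rh cross +/- × +/+ → phenotypes Rh+.
Combining independently: A+, B+, AB+.

A+, B+, AB+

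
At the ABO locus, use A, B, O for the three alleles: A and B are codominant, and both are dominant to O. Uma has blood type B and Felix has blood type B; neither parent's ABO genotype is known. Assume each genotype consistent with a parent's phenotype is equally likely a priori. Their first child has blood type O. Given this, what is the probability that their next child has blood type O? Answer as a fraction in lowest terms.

1/4

Possible genotypes: Uma ∈ {BB, BO}; Felix ∈ {BB, BO}.
Weight each parental genotype pair by prior × P(type-O child):
  BO × BO: posterior weight 1; P(next child type O) = 1/4.
Weighted sum = 1/4.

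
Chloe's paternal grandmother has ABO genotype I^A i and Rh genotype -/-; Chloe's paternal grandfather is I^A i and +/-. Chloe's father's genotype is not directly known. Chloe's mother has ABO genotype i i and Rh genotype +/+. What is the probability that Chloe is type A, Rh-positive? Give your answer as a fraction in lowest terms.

Chloe's father's ABO genotype from I^A i × I^A i: 1/4 I^A I^A, 1/2 I^A i, 1/4 i i.
Crossing each possibility with the mother i i and summing P(type A): 1/4·1 + 1/2·1/2 + 1/4·0 = 1/2.
Similarly for Rh via the father's Rh distribution: P(Rh+) = 1.
Independent loci: 1/2 × 1 = 1/2.

1/2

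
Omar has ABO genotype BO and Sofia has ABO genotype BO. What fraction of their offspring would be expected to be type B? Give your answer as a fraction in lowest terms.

3/4

ABO cross BO × BO → offspring phenotypes: 1/4 O, 3/4 B.
So P(type B) = 3/4.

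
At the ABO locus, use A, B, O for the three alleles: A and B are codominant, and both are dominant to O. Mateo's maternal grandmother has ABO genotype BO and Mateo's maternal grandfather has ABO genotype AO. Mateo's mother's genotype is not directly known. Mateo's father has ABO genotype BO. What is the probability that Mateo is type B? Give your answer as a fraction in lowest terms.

Mateo's mother's ABO genotype from BO × AO: 1/4 AB, 1/4 AO, 1/4 BO, 1/4 OO.
Crossing each possibility with the father BO and summing P(type B): 1/4·1/2 + 1/4·1/4 + 1/4·3/4 + 1/4·1/2 = 1/2.

1/2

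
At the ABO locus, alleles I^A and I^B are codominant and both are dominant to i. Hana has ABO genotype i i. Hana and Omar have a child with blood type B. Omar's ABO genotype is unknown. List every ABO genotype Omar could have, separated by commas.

For each candidate genotype of Omar, check whether crossing it with i i can produce every observed child phenotype.
  I^A I^A → possible child types {A} ✗
  I^A I^B → possible child types {A, B} ✓
  I^A i → possible child types {O, A} ✗
  I^B I^B → possible child types {B} ✓
  I^B i → possible child types {O, B} ✓
  i i → possible child types {O} ✗

I^A I^B, I^B I^B, I^B i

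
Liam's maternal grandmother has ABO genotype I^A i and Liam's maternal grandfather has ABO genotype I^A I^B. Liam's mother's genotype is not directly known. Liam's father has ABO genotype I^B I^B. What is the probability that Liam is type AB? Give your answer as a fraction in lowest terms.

Liam's mother's ABO genotype from I^A i × I^A I^B: 1/4 I^A I^A, 1/4 I^A I^B, 1/4 I^A i, 1/4 I^B i.
Crossing each possibility with the father I^B I^B and summing P(type AB): 1/4·1 + 1/4·1/2 + 1/4·1/2 + 1/4·0 = 1/2.

1/2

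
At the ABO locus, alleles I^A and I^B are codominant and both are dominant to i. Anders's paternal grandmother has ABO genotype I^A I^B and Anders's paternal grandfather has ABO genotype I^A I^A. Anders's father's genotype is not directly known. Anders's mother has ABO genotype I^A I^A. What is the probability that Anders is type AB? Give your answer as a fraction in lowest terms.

1/4

Anders's father's ABO genotype from I^A I^B × I^A I^A: 1/2 I^A I^A, 1/2 I^A I^B.
Crossing each possibility with the mother I^A I^A and summing P(type AB): 1/2·0 + 1/2·1/2 = 1/4.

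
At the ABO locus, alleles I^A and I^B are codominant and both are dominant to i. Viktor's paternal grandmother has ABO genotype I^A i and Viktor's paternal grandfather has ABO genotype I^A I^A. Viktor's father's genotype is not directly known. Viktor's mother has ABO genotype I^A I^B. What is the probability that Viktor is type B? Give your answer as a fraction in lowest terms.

Viktor's father's ABO genotype from I^A i × I^A I^A: 1/2 I^A I^A, 1/2 I^A i.
Crossing each possibility with the mother I^A I^B and summing P(type B): 1/2·0 + 1/2·1/4 = 1/8.

1/8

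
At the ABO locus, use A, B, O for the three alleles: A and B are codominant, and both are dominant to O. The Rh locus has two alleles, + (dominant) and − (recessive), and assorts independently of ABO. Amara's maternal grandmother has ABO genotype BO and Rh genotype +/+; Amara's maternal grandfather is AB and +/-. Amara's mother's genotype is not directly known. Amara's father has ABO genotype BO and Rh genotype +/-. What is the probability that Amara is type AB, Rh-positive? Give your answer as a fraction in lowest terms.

Amara's mother's ABO genotype from BO × AB: 1/4 AB, 1/4 AO, 1/4 BB, 1/4 BO.
Crossing each possibility with the father BO and summing P(type AB): 1/4·1/4 + 1/4·1/4 + 1/4·0 + 1/4·0 = 1/8.
Similarly for Rh via the mother's Rh distribution: P(Rh+) = 7/8.
Independent loci: 1/8 × 7/8 = 7/64.

7/64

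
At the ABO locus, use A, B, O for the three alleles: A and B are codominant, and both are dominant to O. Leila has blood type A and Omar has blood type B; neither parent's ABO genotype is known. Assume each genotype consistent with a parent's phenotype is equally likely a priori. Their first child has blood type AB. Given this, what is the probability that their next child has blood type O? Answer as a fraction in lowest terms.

1/36

Possible genotypes: Leila ∈ {AA, AO}; Omar ∈ {BB, BO}.
Weight each parental genotype pair by prior × P(type-AB child):
  AA × BB: posterior weight 4/9; P(next child type O) = 0.
  AA × BO: posterior weight 2/9; P(next child type O) = 0.
  AO × BB: posterior weight 2/9; P(next child type O) = 0.
  AO × BO: posterior weight 1/9; P(next child type O) = 1/4.
Weighted sum = 1/36.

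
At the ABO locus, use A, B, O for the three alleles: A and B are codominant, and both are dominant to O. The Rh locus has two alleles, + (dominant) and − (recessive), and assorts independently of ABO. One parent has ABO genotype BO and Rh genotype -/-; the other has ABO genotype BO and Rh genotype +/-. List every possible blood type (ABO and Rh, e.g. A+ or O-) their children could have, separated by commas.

O+, O-, B+, B-

Gametes from BO × BO give offspring ABO genotypes BB, BO, OO, i.e. phenotypes O, B.
Rh cross -/- × +/- → phenotypes Rh+, Rh-.
Combining independently: O+, O-, B+, B-.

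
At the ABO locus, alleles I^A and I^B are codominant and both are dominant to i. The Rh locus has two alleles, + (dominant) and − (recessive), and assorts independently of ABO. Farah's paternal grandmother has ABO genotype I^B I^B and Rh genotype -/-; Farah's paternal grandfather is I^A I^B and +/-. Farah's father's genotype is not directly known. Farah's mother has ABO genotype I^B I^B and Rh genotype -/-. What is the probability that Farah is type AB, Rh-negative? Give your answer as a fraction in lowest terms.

Farah's father's ABO genotype from I^B I^B × I^A I^B: 1/2 I^A I^B, 1/2 I^B I^B.
Crossing each possibility with the mother I^B I^B and summing P(type AB): 1/2·1/2 + 1/2·0 = 1/4.
Similarly for Rh via the father's Rh distribution: P(Rh-) = 3/4.
Independent loci: 1/4 × 3/4 = 3/16.

3/16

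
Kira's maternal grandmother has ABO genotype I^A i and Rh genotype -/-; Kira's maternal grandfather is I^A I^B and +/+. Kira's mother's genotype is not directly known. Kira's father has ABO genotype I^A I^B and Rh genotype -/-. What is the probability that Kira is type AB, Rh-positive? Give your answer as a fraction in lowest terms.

3/16

Kira's mother's ABO genotype from I^A i × I^A I^B: 1/4 I^A I^A, 1/4 I^A I^B, 1/4 I^A i, 1/4 I^B i.
Crossing each possibility with the father I^A I^B and summing P(type AB): 1/4·1/2 + 1/4·1/2 + 1/4·1/4 + 1/4·1/4 = 3/8.
Similarly for Rh via the mother's Rh distribution: P(Rh+) = 1/2.
Independent loci: 3/8 × 1/2 = 3/16.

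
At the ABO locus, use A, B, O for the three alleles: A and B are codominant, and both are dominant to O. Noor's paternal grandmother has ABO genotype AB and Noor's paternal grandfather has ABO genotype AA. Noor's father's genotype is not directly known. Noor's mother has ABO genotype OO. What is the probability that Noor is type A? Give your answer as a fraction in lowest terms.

3/4

Noor's father's ABO genotype from AB × AA: 1/2 AA, 1/2 AB.
Crossing each possibility with the mother OO and summing P(type A): 1/2·1 + 1/2·1/2 = 3/4.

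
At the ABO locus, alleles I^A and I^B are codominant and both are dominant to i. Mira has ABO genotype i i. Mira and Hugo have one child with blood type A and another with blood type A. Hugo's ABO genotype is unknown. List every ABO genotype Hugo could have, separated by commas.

For each candidate genotype of Hugo, check whether crossing it with i i can produce every observed child phenotype.
  I^A I^A → possible child types {A} ✓
  I^A I^B → possible child types {A, B} ✓
  I^A i → possible child types {O, A} ✓
  I^B I^B → possible child types {B} ✗
  I^B i → possible child types {O, B} ✗
  i i → possible child types {O} ✗

I^A I^A, I^A I^B, I^A i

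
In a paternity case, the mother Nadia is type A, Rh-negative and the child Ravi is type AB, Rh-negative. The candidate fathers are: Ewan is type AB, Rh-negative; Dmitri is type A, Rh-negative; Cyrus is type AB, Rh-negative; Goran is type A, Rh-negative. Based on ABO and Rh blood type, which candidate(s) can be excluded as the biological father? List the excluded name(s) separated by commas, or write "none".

Dmitri, Goran

A candidate is excluded only if no genotype consistent with his phenotype could produce a type AB, Rh-negative child with a type A, Rh-negative mother.
Dmitri (type A, Rh-): no genotype consistent with that phenotype can produce a type-AB Rh- child with a type-A mother.
Goran (type A, Rh-): no genotype consistent with that phenotype can produce a type-AB Rh- child with a type-A mother.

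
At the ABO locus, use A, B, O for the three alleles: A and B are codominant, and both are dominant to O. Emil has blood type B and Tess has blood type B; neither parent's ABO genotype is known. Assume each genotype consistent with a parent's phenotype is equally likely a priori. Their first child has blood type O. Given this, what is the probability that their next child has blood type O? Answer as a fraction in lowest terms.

Possible genotypes: Emil ∈ {BB, BO}; Tess ∈ {BB, BO}.
Weight each parental genotype pair by prior × P(type-O child):
  BO × BO: posterior weight 1; P(next child type O) = 1/4.
Weighted sum = 1/4.

1/4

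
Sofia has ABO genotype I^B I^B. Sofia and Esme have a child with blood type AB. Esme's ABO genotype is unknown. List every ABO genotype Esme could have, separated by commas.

For each candidate genotype of Esme, check whether crossing it with I^B I^B can produce every observed child phenotype.
  I^A I^A → possible child types {AB} ✓
  I^A I^B → possible child types {B, AB} ✓
  I^A i → possible child types {B, AB} ✓
  I^B I^B → possible child types {B} ✗
  I^B i → possible child types {B} ✗
  i i → possible child types {B} ✗

I^A I^A, I^A I^B, I^A i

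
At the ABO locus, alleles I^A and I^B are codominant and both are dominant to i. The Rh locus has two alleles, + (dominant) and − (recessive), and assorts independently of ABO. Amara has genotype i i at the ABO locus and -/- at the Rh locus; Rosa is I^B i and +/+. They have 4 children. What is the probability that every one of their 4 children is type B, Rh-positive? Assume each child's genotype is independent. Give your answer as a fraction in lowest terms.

1/16

ABO cross i i × I^B i → 1/2 O, 1/2 B.
Rh cross -/- × +/+ → 1 Rh+; so P(type B, Rh-positive) = 1/2 × 1 = 1/2 per child.
All 4 independent: (1/2)^4 = 1/16.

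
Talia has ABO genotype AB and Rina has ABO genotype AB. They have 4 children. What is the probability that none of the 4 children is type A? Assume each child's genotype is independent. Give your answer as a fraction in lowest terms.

81/256

ABO cross AB × AB → 1/4 A, 1/4 B, 1/2 AB.
So P(type A) = 1/4 per child.
P(not type A) = 3/4 for one child; (3/4)^4 = 81/256.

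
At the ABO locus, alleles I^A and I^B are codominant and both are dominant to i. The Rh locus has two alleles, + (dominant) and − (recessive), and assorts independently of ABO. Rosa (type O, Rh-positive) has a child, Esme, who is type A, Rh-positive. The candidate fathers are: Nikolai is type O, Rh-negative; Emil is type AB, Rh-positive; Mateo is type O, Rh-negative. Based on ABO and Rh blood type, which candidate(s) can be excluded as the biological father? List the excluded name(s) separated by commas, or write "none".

A candidate is excluded only if no genotype consistent with his phenotype could produce a type A, Rh-positive child with a type O, Rh-positive mother.
Nikolai (type O, Rh-): no genotype consistent with that phenotype can produce a type-A Rh+ child with a type-O mother.
Mateo (type O, Rh-): no genotype consistent with that phenotype can produce a type-A Rh+ child with a type-O mother.

Nikolai, Mateo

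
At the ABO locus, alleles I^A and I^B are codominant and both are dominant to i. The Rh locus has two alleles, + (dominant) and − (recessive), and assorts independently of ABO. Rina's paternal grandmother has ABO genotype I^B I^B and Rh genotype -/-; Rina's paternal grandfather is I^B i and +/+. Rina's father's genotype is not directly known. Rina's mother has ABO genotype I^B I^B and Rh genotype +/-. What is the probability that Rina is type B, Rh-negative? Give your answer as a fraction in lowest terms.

Rina's father's ABO genotype from I^B I^B × I^B i: 1/2 I^B I^B, 1/2 I^B i.
Crossing each possibility with the mother I^B I^B and summing P(type B): 1/2·1 + 1/2·1 = 1.
Similarly for Rh via the father's Rh distribution: P(Rh-) = 1/4.
Independent loci: 1 × 1/4 = 1/4.

1/4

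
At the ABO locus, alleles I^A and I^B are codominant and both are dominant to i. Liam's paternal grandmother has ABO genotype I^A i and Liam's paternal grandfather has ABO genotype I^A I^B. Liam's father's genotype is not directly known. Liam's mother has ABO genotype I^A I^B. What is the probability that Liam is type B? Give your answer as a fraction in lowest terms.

Liam's father's ABO genotype from I^A i × I^A I^B: 1/4 I^A I^A, 1/4 I^A I^B, 1/4 I^A i, 1/4 I^B i.
Crossing each possibility with the mother I^A I^B and summing P(type B): 1/4·0 + 1/4·1/4 + 1/4·1/4 + 1/4·1/2 = 1/4.

1/4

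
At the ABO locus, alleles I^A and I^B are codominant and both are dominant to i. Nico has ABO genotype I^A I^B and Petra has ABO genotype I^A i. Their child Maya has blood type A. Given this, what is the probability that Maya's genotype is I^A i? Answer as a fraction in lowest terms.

Cross I^A I^B × I^A i → 1/4 I^A I^A, 1/4 I^A I^B, 1/4 I^A i, 1/4 I^B i.
Type-A genotypes among offspring: I^A I^A (1/4), I^A i (1/4); total 1/2.
P(I^A i | type A) = (1/4) / (1/2) = 1/2.

1/2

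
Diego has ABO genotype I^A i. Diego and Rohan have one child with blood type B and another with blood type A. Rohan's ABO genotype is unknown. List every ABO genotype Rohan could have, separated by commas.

For each candidate genotype of Rohan, check whether crossing it with I^A i can produce every observed child phenotype.
  I^A I^A → possible child types {A} ✗
  I^A I^B → possible child types {A, B, AB} ✓
  I^A i → possible child types {O, A} ✗
  I^B I^B → possible child types {B, AB} ✗
  I^B i → possible child types {O, A, B, AB} ✓
  i i → possible child types {O, A} ✗

I^A I^B, I^B i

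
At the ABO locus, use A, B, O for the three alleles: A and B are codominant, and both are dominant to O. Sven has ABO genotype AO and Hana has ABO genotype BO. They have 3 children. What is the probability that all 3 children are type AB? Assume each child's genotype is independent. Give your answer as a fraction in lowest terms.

ABO cross AO × BO → 1/4 O, 1/4 A, 1/4 B, 1/4 AB.
So P(type AB) = 1/4 per child.
All 3 independent: (1/4)^3 = 1/64.

1/64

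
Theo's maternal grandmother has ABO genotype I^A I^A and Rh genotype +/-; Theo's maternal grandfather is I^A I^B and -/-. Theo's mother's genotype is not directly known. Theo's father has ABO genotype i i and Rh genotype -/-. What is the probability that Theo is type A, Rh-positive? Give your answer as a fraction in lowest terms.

Theo's mother's ABO genotype from I^A I^A × I^A I^B: 1/2 I^A I^A, 1/2 I^A I^B.
Crossing each possibility with the father i i and summing P(type A): 1/2·1 + 1/2·1/2 = 3/4.
Similarly for Rh via the mother's Rh distribution: P(Rh+) = 1/4.
Independent loci: 3/4 × 1/4 = 3/16.

3/16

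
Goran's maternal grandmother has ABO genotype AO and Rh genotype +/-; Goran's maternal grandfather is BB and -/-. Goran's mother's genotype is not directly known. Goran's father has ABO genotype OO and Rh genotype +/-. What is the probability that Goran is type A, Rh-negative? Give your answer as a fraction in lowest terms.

3/32

Goran's mother's ABO genotype from AO × BB: 1/2 AB, 1/2 BO.
Crossing each possibility with the father OO and summing P(type A): 1/2·1/2 + 1/2·0 = 1/4.
Similarly for Rh via the mother's Rh distribution: P(Rh-) = 3/8.
Independent loci: 1/4 × 3/8 = 3/32.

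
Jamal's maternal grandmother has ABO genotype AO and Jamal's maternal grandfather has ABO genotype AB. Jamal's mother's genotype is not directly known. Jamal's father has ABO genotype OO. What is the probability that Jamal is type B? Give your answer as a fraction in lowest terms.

Jamal's mother's ABO genotype from AO × AB: 1/4 AA, 1/4 AB, 1/4 AO, 1/4 BO.
Crossing each possibility with the father OO and summing P(type B): 1/4·0 + 1/4·1/2 + 1/4·0 + 1/4·1/2 = 1/4.

1/4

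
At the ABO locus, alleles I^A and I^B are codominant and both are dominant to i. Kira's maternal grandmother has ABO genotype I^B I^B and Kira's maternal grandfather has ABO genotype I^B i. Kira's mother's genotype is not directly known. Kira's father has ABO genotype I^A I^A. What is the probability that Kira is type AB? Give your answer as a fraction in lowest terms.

3/4

Kira's mother's ABO genotype from I^B I^B × I^B i: 1/2 I^B I^B, 1/2 I^B i.
Crossing each possibility with the father I^A I^A and summing P(type AB): 1/2·1 + 1/2·1/2 = 3/4.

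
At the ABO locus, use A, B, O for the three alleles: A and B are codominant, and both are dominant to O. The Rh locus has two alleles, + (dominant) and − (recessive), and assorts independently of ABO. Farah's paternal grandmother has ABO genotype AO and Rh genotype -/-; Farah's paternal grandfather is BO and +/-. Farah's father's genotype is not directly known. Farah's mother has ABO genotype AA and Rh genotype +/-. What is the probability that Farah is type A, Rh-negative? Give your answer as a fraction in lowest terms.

Farah's father's ABO genotype from AO × BO: 1/4 AB, 1/4 AO, 1/4 BO, 1/4 OO.
Crossing each possibility with the mother AA and summing P(type A): 1/4·1/2 + 1/4·1 + 1/4·1/2 + 1/4·1 = 3/4.
Similarly for Rh via the father's Rh distribution: P(Rh-) = 3/8.
Independent loci: 3/4 × 3/8 = 9/32.

9/32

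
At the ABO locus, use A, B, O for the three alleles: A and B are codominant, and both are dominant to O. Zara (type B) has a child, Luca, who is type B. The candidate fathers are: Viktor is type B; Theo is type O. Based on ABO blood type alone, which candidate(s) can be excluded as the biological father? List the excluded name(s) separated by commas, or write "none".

none

A candidate is excluded only if no genotype consistent with his phenotype could produce a type B child with a type B mother.
Every candidate has at least one consistent genotype combination, so none can be excluded.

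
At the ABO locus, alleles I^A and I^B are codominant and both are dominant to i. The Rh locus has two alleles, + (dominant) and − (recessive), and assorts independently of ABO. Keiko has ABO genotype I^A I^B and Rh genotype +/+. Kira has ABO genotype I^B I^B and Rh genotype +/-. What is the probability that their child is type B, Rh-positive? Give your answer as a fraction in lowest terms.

ABO cross I^A I^B × I^B I^B → offspring phenotypes: 1/2 B, 1/2 AB.
Rh cross +/+ × +/- → 1 Rh+.
Independent loci: P(type B, Rh-positive) = 1/2 × 1 = 1/2.

1/2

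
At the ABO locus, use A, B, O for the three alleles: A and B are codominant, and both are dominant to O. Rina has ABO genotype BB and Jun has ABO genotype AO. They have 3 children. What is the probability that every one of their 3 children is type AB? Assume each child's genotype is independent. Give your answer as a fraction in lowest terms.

ABO cross BB × AO → 1/2 B, 1/2 AB.
So P(type AB) = 1/2 per child.
All 3 independent: (1/2)^3 = 1/8.

1/8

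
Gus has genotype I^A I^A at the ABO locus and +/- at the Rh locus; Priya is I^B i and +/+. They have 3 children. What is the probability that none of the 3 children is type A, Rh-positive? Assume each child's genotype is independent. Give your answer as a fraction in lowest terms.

1/8

ABO cross I^A I^A × I^B i → 1/2 A, 1/2 AB.
Rh cross +/- × +/+ → 1 Rh+; so P(type A, Rh-positive) = 1/2 × 1 = 1/2 per child.
P(not type A, Rh-positive) = 1/2 for one child; (1/2)^3 = 1/8.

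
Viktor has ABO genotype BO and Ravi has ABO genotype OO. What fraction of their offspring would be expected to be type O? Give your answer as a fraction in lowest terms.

1/2

ABO cross BO × OO → offspring phenotypes: 1/2 O, 1/2 B.
So P(type O) = 1/2.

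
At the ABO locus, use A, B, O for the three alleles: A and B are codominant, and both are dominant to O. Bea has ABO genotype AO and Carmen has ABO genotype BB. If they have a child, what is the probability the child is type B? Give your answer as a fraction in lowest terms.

ABO cross AO × BB → offspring phenotypes: 1/2 B, 1/2 AB.
So P(type B) = 1/2.

1/2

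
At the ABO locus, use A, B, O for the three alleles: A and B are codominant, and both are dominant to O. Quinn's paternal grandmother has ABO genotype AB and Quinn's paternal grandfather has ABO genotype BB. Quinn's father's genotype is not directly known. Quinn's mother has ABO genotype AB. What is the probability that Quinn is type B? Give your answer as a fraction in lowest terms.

Quinn's father's ABO genotype from AB × BB: 1/2 AB, 1/2 BB.
Crossing each possibility with the mother AB and summing P(type B): 1/2·1/4 + 1/2·1/2 = 3/8.

3/8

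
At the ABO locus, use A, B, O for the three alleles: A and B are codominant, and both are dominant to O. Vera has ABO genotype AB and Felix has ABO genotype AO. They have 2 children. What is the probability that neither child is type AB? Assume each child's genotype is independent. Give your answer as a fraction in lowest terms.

ABO cross AB × AO → 1/2 A, 1/4 B, 1/4 AB.
So P(type AB) = 1/4 per child.
P(not type AB) = 3/4 for one child; (3/4)^2 = 9/16.

9/16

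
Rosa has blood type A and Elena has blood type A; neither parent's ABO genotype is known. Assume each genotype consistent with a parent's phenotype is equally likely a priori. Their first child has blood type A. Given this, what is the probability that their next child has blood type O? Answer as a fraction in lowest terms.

Possible genotypes: Rosa ∈ {I^A I^A, I^A i}; Elena ∈ {I^A I^A, I^A i}.
Weight each parental genotype pair by prior × P(type-A child):
  I^A I^A × I^A I^A: posterior weight 4/15; P(next child type O) = 0.
  I^A I^A × I^A i: posterior weight 4/15; P(next child type O) = 0.
  I^A i × I^A I^A: posterior weight 4/15; P(next child type O) = 0.
  I^A i × I^A i: posterior weight 1/5; P(next child type O) = 1/4.
Weighted sum = 1/20.

1/20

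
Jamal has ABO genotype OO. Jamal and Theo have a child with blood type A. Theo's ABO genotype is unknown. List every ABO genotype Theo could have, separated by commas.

For each candidate genotype of Theo, check whether crossing it with OO can produce every observed child phenotype.
  AA → possible child types {A} ✓
  AB → possible child types {A, B} ✓
  AO → possible child types {O, A} ✓
  BB → possible child types {B} ✗
  BO → possible child types {O, B} ✗
  OO → possible child types {O} ✗

AA, AB, AO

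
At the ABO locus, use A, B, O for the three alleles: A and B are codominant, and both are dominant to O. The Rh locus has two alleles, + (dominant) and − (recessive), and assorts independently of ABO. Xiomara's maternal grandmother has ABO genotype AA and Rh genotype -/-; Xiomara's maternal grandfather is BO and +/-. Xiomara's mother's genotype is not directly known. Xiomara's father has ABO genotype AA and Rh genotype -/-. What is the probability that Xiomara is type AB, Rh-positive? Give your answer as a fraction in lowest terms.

1/16

Xiomara's mother's ABO genotype from AA × BO: 1/2 AB, 1/2 AO.
Crossing each possibility with the father AA and summing P(type AB): 1/2·1/2 + 1/2·0 = 1/4.
Similarly for Rh via the mother's Rh distribution: P(Rh+) = 1/4.
Independent loci: 1/4 × 1/4 = 1/16.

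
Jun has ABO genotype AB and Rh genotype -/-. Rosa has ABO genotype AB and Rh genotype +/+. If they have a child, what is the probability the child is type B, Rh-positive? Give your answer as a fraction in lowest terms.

ABO cross AB × AB → offspring phenotypes: 1/4 A, 1/4 B, 1/2 AB.
Rh cross -/- × +/+ → 1 Rh+.
Independent loci: P(type B, Rh-positive) = 1/4 × 1 = 1/4.

1/4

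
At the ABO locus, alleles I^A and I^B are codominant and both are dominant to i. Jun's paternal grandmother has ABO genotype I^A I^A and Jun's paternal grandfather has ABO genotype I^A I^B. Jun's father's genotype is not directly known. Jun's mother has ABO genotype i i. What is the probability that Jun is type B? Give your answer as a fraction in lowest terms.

Jun's father's ABO genotype from I^A I^A × I^A I^B: 1/2 I^A I^A, 1/2 I^A I^B.
Crossing each possibility with the mother i i and summing P(type B): 1/2·0 + 1/2·1/2 = 1/4.

1/4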